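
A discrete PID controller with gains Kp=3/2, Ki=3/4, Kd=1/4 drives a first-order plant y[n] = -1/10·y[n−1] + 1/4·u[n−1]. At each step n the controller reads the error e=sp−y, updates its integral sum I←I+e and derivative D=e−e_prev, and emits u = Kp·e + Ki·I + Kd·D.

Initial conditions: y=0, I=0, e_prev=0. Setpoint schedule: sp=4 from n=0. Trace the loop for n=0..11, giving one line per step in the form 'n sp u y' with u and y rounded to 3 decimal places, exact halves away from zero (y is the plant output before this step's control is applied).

0 4 10.000 0.000
1 4 5.750 2.500
2 4 10.781 1.188
3 4 9.090 2.577
4 4 11.909 2.015
5 4 11.355 2.776
6 4 13.000 2.561
7 4 12.944 2.994
8 4 13.950 2.937
9 4 14.090 3.194
10 4 14.736 3.203
11 4 14.934 3.364

(exact arithmetic carried between steps; '≈' marks a value shown rounded to 6 d.p. or computed from one; I and e_prev carry over from the previous line; the table rounds u and y to 3 d.p., halves away from zero)
n=0: y=0, sp=4, e=sp−y=4; I=4, D=e−e_prev=4; u=3/2·4+3/4·4+1/4·4=10; next y=-1/10·0+1/4·10=2.5
n=1: y=2.5, sp=4, e=sp−y=1.5; I=5.5, D=e−e_prev=-2.5; u=3/2·1.5+3/4·5.5+1/4·(-2.5)=5.75; next y=-1/10·2.5+1/4·5.75=1.1875
n=2: y=1.1875, sp=4, e=sp−y=2.8125; I=8.3125, D=e−e_prev=1.3125; u=3/2·2.8125+3/4·8.3125+1/4·1.3125=10.78125; next y=-1/10·1.1875+1/4·10.78125≈2.576563
n=3: y≈2.576563, sp=4, e=sp−y≈1.423438; I≈9.735938, D=e−e_prev≈-1.389063; u=3/2·1.423438+3/4·9.735938+1/4·(-1.389063)≈9.089844; next y=-1/10·2.576563+1/4·9.089844≈2.014805
n=4: y≈2.014805, sp=4, e=sp−y≈1.985195; I≈11.721133, D=e−e_prev≈0.561758; u=3/2·1.985195+3/4·11.721133+1/4·0.561758≈11.909082; next y=-1/10·2.014805+1/4·11.909082≈2.775790
n=5: y≈2.775790, sp=4, e=sp−y≈1.224210; I≈12.945343, D=e−e_prev≈-0.760985; u=3/2·1.224210+3/4·12.945343+1/4·(-0.760985)≈11.355076; next y=-1/10·2.775790+1/4·11.355076≈2.561190
n=6: y≈2.561190, sp=4, e=sp−y≈1.438810; I≈14.384153, D=e−e_prev≈0.214600; u=3/2·1.438810+3/4·14.384153+1/4·0.214600≈12.999980; next y=-1/10·2.561190+1/4·12.999980≈2.993876
n=7: y≈2.993876, sp=4, e=sp−y≈1.006124; I≈15.390277, D=e−e_prev≈-0.432686; u=3/2·1.006124+3/4·15.390277+1/4·(-0.432686)≈12.943722; next y=-1/10·2.993876+1/4·12.943722≈2.936543
n=8: y≈2.936543, sp=4, e=sp−y≈1.063457; I≈16.453734, D=e−e_prev≈0.057333; u=3/2·1.063457+3/4·16.453734+1/4·0.057333≈13.949819; next y=-1/10·2.936543+1/4·13.949819≈3.193801
n=9: y≈3.193801, sp=4, e=sp−y≈0.806199; I≈17.259933, D=e−e_prev≈-0.257258; u=3/2·0.806199+3/4·17.259933+1/4·(-0.257258)≈14.089935; next y=-1/10·3.193801+1/4·14.089935≈3.203104
n=10: y≈3.203104, sp=4, e=sp−y≈0.796896; I≈18.056830, D=e−e_prev≈-0.009303; u=3/2·0.796896+3/4·18.056830+1/4·(-0.009303)≈14.735641; next y=-1/10·3.203104+1/4·14.735641≈3.363600
n=11: y≈3.363600, sp=4, e=sp−y≈0.636400; I≈18.693230, D=e−e_prev≈-0.160496; u=3/2·0.636400+3/4·18.693230+1/4·(-0.160496)≈14.934399; next y=-1/10·3.363600+1/4·14.934399≈3.397240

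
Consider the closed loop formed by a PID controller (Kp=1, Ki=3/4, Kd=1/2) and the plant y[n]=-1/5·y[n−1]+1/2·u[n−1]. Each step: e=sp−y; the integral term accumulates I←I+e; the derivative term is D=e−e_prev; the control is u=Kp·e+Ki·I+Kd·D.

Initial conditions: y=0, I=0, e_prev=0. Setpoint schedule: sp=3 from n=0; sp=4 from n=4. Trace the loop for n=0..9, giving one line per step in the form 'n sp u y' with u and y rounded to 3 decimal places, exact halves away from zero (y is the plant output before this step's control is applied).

(exact arithmetic carried between steps; '≈' marks a value shown rounded to 6 d.p. or computed from one; I and e_prev carry over from the previous line; the table rounds u and y to 3 d.p., halves away from zero)
n=0: y=0, sp=3, e=sp−y=3; I=3, D=e−e_prev=3; u=1·3+3/4·3+1/2·3=6.75; next y=-1/5·0+1/2·6.75=3.375
n=1: y=3.375, sp=3, e=sp−y=-0.375; I=2.625, D=e−e_prev=-3.375; u=1·(-0.375)+3/4·2.625+1/2·(-3.375)=-0.09375; next y=-1/5·3.375+1/2·(-0.09375)=-0.721875
n=2: y=-0.721875, sp=3, e=sp−y=3.721875; I=6.346875, D=e−e_prev=4.096875; u=1·3.721875+3/4·6.346875+1/2·4.096875≈10.530469; next y=-1/5·(-0.721875)+1/2·10.530469≈5.409609
n=3: y≈5.409609, sp=3, e=sp−y≈-2.409609; I≈3.937266, D=e−e_prev≈-6.131484; u=1·(-2.409609)+3/4·3.937266+1/2·(-6.131484)≈-2.522402; next y=-1/5·5.409609+1/2·(-2.522402)≈-2.343123
n=4: y≈-2.343123, sp=4, e=sp−y≈6.343123; I≈10.280389, D=e−e_prev≈8.752732; u=1·6.343123+3/4·10.280389+1/2·8.752732≈18.429781; next y=-1/5·(-2.343123)+1/2·18.429781≈9.683515
n=5: y≈9.683515, sp=4, e=sp−y≈-5.683515; I≈4.596874, D=e−e_prev≈-12.026638; u=1·(-5.683515)+3/4·4.596874+1/2·(-12.026638)≈-8.249179; next y=-1/5·9.683515+1/2·(-8.249179)≈-6.061292
n=6: y≈-6.061292, sp=4, e=sp−y≈10.061292; I≈14.658166, D=e−e_prev≈15.744807; u=1·10.061292+3/4·14.658166+1/2·15.744807≈28.927321; next y=-1/5·(-6.061292)+1/2·28.927321≈15.675919
n=7: y≈15.675919, sp=4, e=sp−y≈-11.675919; I≈2.982247, D=e−e_prev≈-21.737211; u=1·(-11.675919)+3/4·2.982247+1/2·(-21.737211)≈-20.307839; next y=-1/5·15.675919+1/2·(-20.307839)≈-13.289103
n=8: y≈-13.289103, sp=4, e=sp−y≈17.289103; I≈20.271350, D=e−e_prev≈28.965022; u=1·17.289103+3/4·20.271350+1/2·28.965022≈46.975127; next y=-1/5·(-13.289103)+1/2·46.975127≈26.145384
n=9: y≈26.145384, sp=4, e=sp−y≈-22.145384; I≈-1.874034, D=e−e_prev≈-39.434487; u=1·(-22.145384)+3/4·(-1.874034)+1/2·(-39.434487)≈-43.268153; next y=-1/5·26.145384+1/2·(-43.268153)≈-26.863153

0 3 6.750 0.000
1 3 -0.094 3.375
2 3 10.530 -0.722
3 3 -2.522 5.410
4 4 18.430 -2.343
5 4 -8.249 9.684
6 4 28.927 -6.061
7 4 -20.308 15.676
8 4 46.975 -13.289
9 4 -43.268 26.145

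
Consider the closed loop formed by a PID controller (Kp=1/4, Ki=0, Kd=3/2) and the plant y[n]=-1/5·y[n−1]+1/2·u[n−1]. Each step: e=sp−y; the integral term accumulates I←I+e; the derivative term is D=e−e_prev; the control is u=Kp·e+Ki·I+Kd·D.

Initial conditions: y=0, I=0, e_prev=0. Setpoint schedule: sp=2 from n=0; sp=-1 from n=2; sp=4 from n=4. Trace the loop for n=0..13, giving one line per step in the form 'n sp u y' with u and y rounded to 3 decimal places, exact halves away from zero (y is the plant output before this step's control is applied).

0 2 3.500 0.000
1 2 -2.563 1.750
2 -1 0.730 -1.631
3 -1 -3.906 0.691
4 4 13.197 -2.091
5 4 -14.416 7.017
6 4 26.595 -8.611
7 4 -38.201 15.020
8 4 62.212 -22.104
9 4 -94.329 35.527
10 4 149.263 -54.270
11 4 -230.004 85.485
12 4 360.402 -132.099
13 4 -558.735 206.621

(exact arithmetic carried between steps; '≈' marks a value shown rounded to 6 d.p. or computed from one; I and e_prev carry over from the previous line; the table rounds u and y to 3 d.p., halves away from zero)
n=0: y=0, sp=2, e=sp−y=2; I=2, D=e−e_prev=2; u=1/4·2+0·2+3/2·2=3.5; next y=-1/5·0+1/2·3.5=1.75
n=1: y=1.75, sp=2, e=sp−y=0.25; I=2.25, D=e−e_prev=-1.75; u=1/4·0.25+0·2.25+3/2·(-1.75)=-2.5625; next y=-1/5·1.75+1/2·(-2.5625)=-1.63125
n=2: y=-1.63125, sp=-1, e=sp−y=0.63125; I=2.88125, D=e−e_prev=0.38125; u=1/4·0.63125+0·2.88125+3/2·0.38125≈0.729688; next y=-1/5·(-1.63125)+1/2·0.729688≈0.691094
n=3: y≈0.691094, sp=-1, e=sp−y≈-1.691094; I≈1.190156, D=e−e_prev≈-2.322344; u=1/4·(-1.691094)+0·1.190156+3/2·(-2.322344)≈-3.906289; next y=-1/5·0.691094+1/2·(-3.906289)≈-2.091363
n=4: y≈-2.091363, sp=4, e=sp−y≈6.091363; I≈7.281520, D=e−e_prev≈7.782457; u=1/4·6.091363+0·7.281520+3/2·7.782457≈13.196526; next y=-1/5·(-2.091363)+1/2·13.196526≈7.016536
n=5: y≈7.016536, sp=4, e=sp−y≈-3.016536; I≈4.264984, D=e−e_prev≈-9.107899; u=1/4·(-3.016536)+0·4.264984+3/2·(-9.107899)≈-14.415983; next y=-1/5·7.016536+1/2·(-14.415983)≈-8.611298
n=6: y≈-8.611298, sp=4, e=sp−y≈12.611298; I≈16.876282, D=e−e_prev≈15.627834; u=1/4·12.611298+0·16.876282+3/2·15.627834≈26.594576; next y=-1/5·(-8.611298)+1/2·26.594576≈15.019548
n=7: y≈15.019548, sp=4, e=sp−y≈-11.019548; I≈5.856734, D=e−e_prev≈-23.630846; u=1/4·(-11.019548)+0·5.856734+3/2·(-23.630846)≈-38.201156; next y=-1/5·15.019548+1/2·(-38.201156)≈-22.104488
n=8: y≈-22.104488, sp=4, e=sp−y≈26.104488; I≈31.961222, D=e−e_prev≈37.124035; u=1/4·26.104488+0·31.961222+3/2·37.124035≈62.212175; next y=-1/5·(-22.104488)+1/2·62.212175≈35.526985
n=9: y≈35.526985, sp=4, e=sp−y≈-31.526985; I≈0.434237, D=e−e_prev≈-57.631473; u=1/4·(-31.526985)+0·0.434237+3/2·(-57.631473)≈-94.328955; next y=-1/5·35.526985+1/2·(-94.328955)≈-54.269875
n=10: y≈-54.269875, sp=4, e=sp−y≈58.269875; I≈58.704112, D=e−e_prev≈89.796860; u=1/4·58.269875+0·58.704112+3/2·89.796860≈149.262758; next y=-1/5·(-54.269875)+1/2·149.262758≈85.485354
n=11: y≈85.485354, sp=4, e=sp−y≈-81.485354; I≈-22.781242, D=e−e_prev≈-139.755229; u=1/4·(-81.485354)+0·(-22.781242)+3/2·(-139.755229)≈-230.004182; next y=-1/5·85.485354+1/2·(-230.004182)≈-132.099162
n=12: y≈-132.099162, sp=4, e=sp−y≈136.099162; I≈113.317919, D=e−e_prev≈217.584516; u=1/4·136.099162+0·113.317919+3/2·217.584516≈360.401564; next y=-1/5·(-132.099162)+1/2·360.401564≈206.620615
n=13: y≈206.620615, sp=4, e=sp−y≈-202.620615; I≈-89.302695, D=e−e_prev≈-338.719776; u=1/4·(-202.620615)+0·(-89.302695)+3/2·(-338.719776)≈-558.734818; next y=-1/5·206.620615+1/2·(-558.734818)≈-320.691532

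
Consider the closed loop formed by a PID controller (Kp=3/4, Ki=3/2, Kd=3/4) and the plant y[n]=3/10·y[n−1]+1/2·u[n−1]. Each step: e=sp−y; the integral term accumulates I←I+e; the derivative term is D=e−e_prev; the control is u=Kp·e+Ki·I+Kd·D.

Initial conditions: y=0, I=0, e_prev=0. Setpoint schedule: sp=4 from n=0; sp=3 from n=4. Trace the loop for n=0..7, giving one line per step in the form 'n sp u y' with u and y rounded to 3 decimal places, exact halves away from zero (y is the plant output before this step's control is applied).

(exact arithmetic carried between steps; '≈' marks a value shown rounded to 6 d.p. or computed from one; I and e_prev carry over from the previous line; the table rounds u and y to 3 d.p., halves away from zero)
n=0: y=0, sp=4, e=sp−y=4; I=4, D=e−e_prev=4; u=3/4·4+3/2·4+3/4·4=12; next y=3/10·0+1/2·12=6
n=1: y=6, sp=4, e=sp−y=-2; I=2, D=e−e_prev=-6; u=3/4·(-2)+3/2·2+3/4·(-6)=-3; next y=3/10·6+1/2·(-3)=0.3
n=2: y=0.3, sp=4, e=sp−y=3.7; I=5.7, D=e−e_prev=5.7; u=3/4·3.7+3/2·5.7+3/4·5.7=15.6; next y=3/10·0.3+1/2·15.6=7.89
n=3: y=7.89, sp=4, e=sp−y=-3.89; I=1.81, D=e−e_prev=-7.59; u=3/4·(-3.89)+3/2·1.81+3/4·(-7.59)=-5.895; next y=3/10·7.89+1/2·(-5.895)=-0.5805
n=4: y=-0.5805, sp=3, e=sp−y=3.5805; I=5.3905, D=e−e_prev=7.4705; u=3/4·3.5805+3/2·5.3905+3/4·7.4705=16.374; next y=3/10·(-0.5805)+1/2·16.374=8.01285
n=5: y=8.01285, sp=3, e=sp−y=-5.01285; I=0.37765, D=e−e_prev=-8.59335; u=3/4·(-5.01285)+3/2·0.37765+3/4·(-8.59335)=-9.638175; next y=3/10·8.01285+1/2·(-9.638175)≈-2.415233
n=6: y≈-2.415233, sp=3, e=sp−y≈5.415233; I≈5.792883, D=e−e_prev≈10.428083; u=3/4·5.415233+3/2·5.792883+3/4·10.428083≈20.57181; next y=3/10·(-2.415233)+1/2·20.57181≈9.561335
n=7: y≈9.561335, sp=3, e=sp−y≈-6.561335; I≈-0.768453, D=e−e_prev≈-11.976568; u=3/4·(-6.561335)+3/2·(-0.768453)+3/4·(-11.976568)≈-15.056106; next y=3/10·9.561335+1/2·(-15.056106)≈-4.659653

0 4 12.000 0.000
1 4 -3.000 6.000
2 4 15.600 0.300
3 4 -5.895 7.890
4 3 16.374 -0.581
5 3 -9.638 8.013
6 3 20.572 -2.415
7 3 -15.056 9.561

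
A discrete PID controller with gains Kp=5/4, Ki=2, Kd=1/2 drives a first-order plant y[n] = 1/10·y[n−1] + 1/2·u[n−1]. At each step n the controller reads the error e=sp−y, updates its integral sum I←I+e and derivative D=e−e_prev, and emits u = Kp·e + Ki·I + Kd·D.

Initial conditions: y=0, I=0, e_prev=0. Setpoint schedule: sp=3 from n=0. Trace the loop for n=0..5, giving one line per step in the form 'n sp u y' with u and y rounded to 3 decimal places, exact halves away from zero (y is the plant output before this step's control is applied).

0 3 11.250 0.000
1 3 -5.344 5.625
2 3 21.223 -2.109
3 3 -19.337 10.400
4 3 43.476 -8.629
5 3 -53.420 20.875

(exact arithmetic carried between steps; '≈' marks a value shown rounded to 6 d.p. or computed from one; I and e_prev carry over from the previous line; the table rounds u and y to 3 d.p., halves away from zero)
n=0: y=0, sp=3, e=sp−y=3; I=3, D=e−e_prev=3; u=5/4·3+2·3+1/2·3=11.25; next y=1/10·0+1/2·11.25=5.625
n=1: y=5.625, sp=3, e=sp−y=-2.625; I=0.375, D=e−e_prev=-5.625; u=5/4·(-2.625)+2·0.375+1/2·(-5.625)=-5.34375; next y=1/10·5.625+1/2·(-5.34375)=-2.109375
n=2: y=-2.109375, sp=3, e=sp−y=5.109375; I=5.484375, D=e−e_prev=7.734375; u=5/4·5.109375+2·5.484375+1/2·7.734375≈21.222656; next y=1/10·(-2.109375)+1/2·21.222656≈10.400391
n=3: y≈10.400391, sp=3, e=sp−y≈-7.400391; I≈-1.916016, D=e−e_prev≈-12.509766; u=5/4·(-7.400391)+2·(-1.916016)+1/2·(-12.509766)≈-19.337402; next y=1/10·10.400391+1/2·(-19.337402)≈-8.628662
n=4: y≈-8.628662, sp=3, e=sp−y≈11.628662; I≈9.712646, D=e−e_prev≈19.029053; u=5/4·11.628662+2·9.712646+1/2·19.029053≈43.475647; next y=1/10·(-8.628662)+1/2·43.475647≈20.874957
n=5: y≈20.874957, sp=3, e=sp−y≈-17.874957; I≈-8.162311, D=e−e_prev≈-29.503619; u=5/4·(-17.874957)+2·(-8.162311)+1/2·(-29.503619)≈-53.420128; next y=1/10·20.874957+1/2·(-53.420128)≈-24.622568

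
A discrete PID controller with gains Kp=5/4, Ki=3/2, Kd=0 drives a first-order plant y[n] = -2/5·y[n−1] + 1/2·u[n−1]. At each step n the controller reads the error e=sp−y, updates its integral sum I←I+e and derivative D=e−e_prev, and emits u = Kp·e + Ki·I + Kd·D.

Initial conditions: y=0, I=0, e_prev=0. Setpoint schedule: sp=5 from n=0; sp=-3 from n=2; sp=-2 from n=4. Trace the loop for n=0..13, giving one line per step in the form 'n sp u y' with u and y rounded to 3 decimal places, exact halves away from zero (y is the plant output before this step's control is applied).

(exact arithmetic carried between steps; '≈' marks a value shown rounded to 6 d.p. or computed from one; I and e_prev carry over from the previous line; the table rounds u and y to 3 d.p., halves away from zero)
n=0: y=0, sp=5, e=sp−y=5; I=5, D=e−e_prev=5; u=5/4·5+3/2·5+0·5=13.75; next y=-2/5·0+1/2·13.75=6.875
n=1: y=6.875, sp=5, e=sp−y=-1.875; I=3.125, D=e−e_prev=-6.875; u=5/4·(-1.875)+3/2·3.125+0·(-6.875)=2.34375; next y=-2/5·6.875+1/2·2.34375=-1.578125
n=2: y=-1.578125, sp=-3, e=sp−y=-1.421875; I=1.703125, D=e−e_prev=0.453125; u=5/4·(-1.421875)+3/2·1.703125+0·0.453125≈0.777344; next y=-2/5·(-1.578125)+1/2·0.777344≈1.019922
n=3: y≈1.019922, sp=-3, e=sp−y≈-4.019922; I≈-2.316797, D=e−e_prev≈-2.598047; u=5/4·(-4.019922)+3/2·(-2.316797)+0·(-2.598047)≈-8.500098; next y=-2/5·1.019922+1/2·(-8.500098)≈-4.658018
n=4: y≈-4.658018, sp=-2, e=sp−y≈2.658018; I≈0.341221, D=e−e_prev≈6.677939; u=5/4·2.658018+3/2·0.341221+0·6.677939≈3.834353; next y=-2/5·(-4.658018)+1/2·3.834353≈3.780384
n=5: y≈3.780384, sp=-2, e=sp−y≈-5.780384; I≈-5.439163, D=e−e_prev≈-8.438401; u=5/4·(-5.780384)+3/2·(-5.439163)+0·(-8.438401)≈-15.384224; next y=-2/5·3.780384+1/2·(-15.384224)≈-9.204265
n=6: y≈-9.204265, sp=-2, e=sp−y≈7.204265; I≈1.765102, D=e−e_prev≈12.984649; u=5/4·7.204265+3/2·1.765102+0·12.984649≈11.652985; next y=-2/5·(-9.204265)+1/2·11.652985≈9.508199
n=7: y≈9.508199, sp=-2, e=sp−y≈-11.508199; I≈-9.743096, D=e−e_prev≈-18.712464; u=5/4·(-11.508199)+3/2·(-9.743096)+0·(-18.712464)≈-28.999893; next y=-2/5·9.508199+1/2·(-28.999893)≈-18.303226
n=8: y≈-18.303226, sp=-2, e=sp−y≈16.303226; I≈6.560130, D=e−e_prev≈27.811425; u=5/4·16.303226+3/2·6.560130+0·27.811425≈30.219227; next y=-2/5·(-18.303226)+1/2·30.219227≈22.430904
n=9: y≈22.430904, sp=-2, e=sp−y≈-24.430904; I≈-17.870774, D=e−e_prev≈-40.734130; u=5/4·(-24.430904)+3/2·(-17.870774)+0·(-40.734130)≈-57.344791; next y=-2/5·22.430904+1/2·(-57.344791)≈-37.644757
n=10: y≈-37.644757, sp=-2, e=sp−y≈35.644757; I≈17.773983, D=e−e_prev≈60.075661; u=5/4·35.644757+3/2·17.773983+0·60.075661≈71.216920; next y=-2/5·(-37.644757)+1/2·71.216920≈50.666363
n=11: y≈50.666363, sp=-2, e=sp−y≈-52.666363; I≈-34.892380, D=e−e_prev≈-88.311120; u=5/4·(-52.666363)+3/2·(-34.892380)+0·(-88.311120)≈-118.171524; next y=-2/5·50.666363+1/2·(-118.171524)≈-79.352307
n=12: y≈-79.352307, sp=-2, e=sp−y≈77.352307; I≈42.459927, D=e−e_prev≈130.018670; u=5/4·77.352307+3/2·42.459927+0·130.018670≈160.380275; next y=-2/5·(-79.352307)+1/2·160.380275≈111.931060
n=13: y≈111.931060, sp=-2, e=sp−y≈-113.931060; I≈-71.471133, D=e−e_prev≈-191.283367; u=5/4·(-113.931060)+3/2·(-71.471133)+0·(-191.283367)≈-249.620525; next y=-2/5·111.931060+1/2·(-249.620525)≈-169.582686

0 5 13.750 0.000
1 5 2.344 6.875
2 -3 0.777 -1.578
3 -3 -8.500 1.020
4 -2 3.834 -4.658
5 -2 -15.384 3.780
6 -2 11.653 -9.204
7 -2 -29.000 9.508
8 -2 30.219 -18.303
9 -2 -57.345 22.431
10 -2 71.217 -37.645
11 -2 -118.172 50.666
12 -2 160.380 -79.352
13 -2 -249.621 111.931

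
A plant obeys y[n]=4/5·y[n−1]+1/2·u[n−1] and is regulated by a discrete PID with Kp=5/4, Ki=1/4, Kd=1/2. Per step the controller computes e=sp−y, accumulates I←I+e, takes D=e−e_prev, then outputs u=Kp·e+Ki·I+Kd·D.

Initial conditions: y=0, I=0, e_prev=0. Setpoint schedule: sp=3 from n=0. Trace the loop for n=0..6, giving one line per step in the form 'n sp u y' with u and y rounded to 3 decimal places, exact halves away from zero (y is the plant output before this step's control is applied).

(exact arithmetic carried between steps; '≈' marks a value shown rounded to 6 d.p. or computed from one; I and e_prev carry over from the previous line; the table rounds u and y to 3 d.p., halves away from zero)
n=0: y=0, sp=3, e=sp−y=3; I=3, D=e−e_prev=3; u=5/4·3+1/4·3+1/2·3=6; next y=4/5·0+1/2·6=3
n=1: y=3, sp=3, e=sp−y=0; I=3, D=e−e_prev=-3; u=5/4·0+1/4·3+1/2·(-3)=-0.75; next y=4/5·3+1/2·(-0.75)=2.025
n=2: y=2.025, sp=3, e=sp−y=0.975; I=3.975, D=e−e_prev=0.975; u=5/4·0.975+1/4·3.975+1/2·0.975=2.7; next y=4/5·2.025+1/2·2.7=2.97
n=3: y=2.97, sp=3, e=sp−y=0.03; I=4.005, D=e−e_prev=-0.945; u=5/4·0.03+1/4·4.005+1/2·(-0.945)=0.56625; next y=4/5·2.97+1/2·0.56625=2.659125
n=4: y=2.659125, sp=3, e=sp−y=0.340875; I=4.345875, D=e−e_prev=0.310875; u=5/4·0.340875+1/4·4.345875+1/2·0.310875=1.668; next y=4/5·2.659125+1/2·1.668=2.9613
n=5: y=2.9613, sp=3, e=sp−y=0.0387; I=4.384575, D=e−e_prev=-0.302175; u=5/4·0.0387+1/4·4.384575+1/2·(-0.302175)≈0.993431; next y=4/5·2.9613+1/2·0.993431≈2.865756
n=6: y≈2.865756, sp=3, e=sp−y≈0.134244; I≈4.518819, D=e−e_prev≈0.095544; u=5/4·0.134244+1/4·4.518819+1/2·0.095544≈1.345283; next y=4/5·2.865756+1/2·1.345283≈2.965246

0 3 6.000 0.000
1 3 -0.750 3.000
2 3 2.700 2.025
3 3 0.566 2.970
4 3 1.668 2.659
5 3 0.993 2.961
6 3 1.345 2.866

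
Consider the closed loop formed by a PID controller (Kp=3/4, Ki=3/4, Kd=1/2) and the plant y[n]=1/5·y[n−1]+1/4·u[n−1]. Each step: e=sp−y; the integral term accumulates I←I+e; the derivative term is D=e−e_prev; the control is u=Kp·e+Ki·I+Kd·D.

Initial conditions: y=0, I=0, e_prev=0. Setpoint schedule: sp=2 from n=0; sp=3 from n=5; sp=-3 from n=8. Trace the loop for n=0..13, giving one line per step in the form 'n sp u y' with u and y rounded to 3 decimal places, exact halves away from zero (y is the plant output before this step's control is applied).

(exact arithmetic carried between steps; '≈' marks a value shown rounded to 6 d.p. or computed from one; I and e_prev carry over from the previous line; the table rounds u and y to 3 d.p., halves away from zero)
n=0: y=0, sp=2, e=sp−y=2; I=2, D=e−e_prev=2; u=3/4·2+3/4·2+1/2·2=4; next y=1/5·0+1/4·4=1
n=1: y=1, sp=2, e=sp−y=1; I=3, D=e−e_prev=-1; u=3/4·1+3/4·3+1/2·(-1)=2.5; next y=1/5·1+1/4·2.5=0.825
n=2: y=0.825, sp=2, e=sp−y=1.175; I=4.175, D=e−e_prev=0.175; u=3/4·1.175+3/4·4.175+1/2·0.175=4.1; next y=1/5·0.825+1/4·4.1=1.19
n=3: y=1.19, sp=2, e=sp−y=0.81; I=4.985, D=e−e_prev=-0.365; u=3/4·0.81+3/4·4.985+1/2·(-0.365)=4.16375; next y=1/5·1.19+1/4·4.16375≈1.278938
n=4: y≈1.278938, sp=2, e=sp−y≈0.721063; I≈5.706063, D=e−e_prev≈-0.088938; u=3/4·0.721063+3/4·5.706063+1/2·(-0.088938)≈4.775875; next y=1/5·1.278938+1/4·4.775875≈1.449756
n=5: y≈1.449756, sp=3, e=sp−y≈1.550244; I≈7.256306, D=e−e_prev≈0.829181; u=3/4·1.550244+3/4·7.256306+1/2·0.829181≈7.019503; next y=1/5·1.449756+1/4·7.019503≈2.044827
n=6: y≈2.044827, sp=3, e=sp−y≈0.955173; I≈8.211479, D=e−e_prev≈-0.595071; u=3/4·0.955173+3/4·8.211479+1/2·(-0.595071)≈6.577454; next y=1/5·2.044827+1/4·6.577454≈2.053329
n=7: y≈2.053329, sp=3, e=sp−y≈0.946671; I≈9.158150, D=e−e_prev≈-0.008502; u=3/4·0.946671+3/4·9.158150+1/2·(-0.008502)≈7.574365; next y=1/5·2.053329+1/4·7.574365≈2.304257
n=8: y≈2.304257, sp=-3, e=sp−y≈-5.304257; I≈3.853893, D=e−e_prev≈-6.250928; u=3/4·(-5.304257)+3/4·3.853893+1/2·(-6.250928)≈-4.213237; next y=1/5·2.304257+1/4·(-4.213237)≈-0.592458
n=9: y≈-0.592458, sp=-3, e=sp−y≈-2.407542; I≈1.446351, D=e−e_prev≈2.896715; u=3/4·(-2.407542)+3/4·1.446351+1/2·2.896715≈0.727464; next y=1/5·(-0.592458)+1/4·0.727464≈0.063374
n=10: y≈0.063374, sp=-3, e=sp−y≈-3.063374; I≈-1.617023, D=e−e_prev≈-0.655832; u=3/4·(-3.063374)+3/4·(-1.617023)+1/2·(-0.655832)≈-3.838215; next y=1/5·0.063374+1/4·(-3.838215)≈-0.946879
n=11: y≈-0.946879, sp=-3, e=sp−y≈-2.053121; I≈-3.670145, D=e−e_prev≈1.010253; u=3/4·(-2.053121)+3/4·(-3.670145)+1/2·1.010253≈-3.787323; next y=1/5·(-0.946879)+1/4·(-3.787323)≈-1.136206
n=12: y≈-1.136206, sp=-3, e=sp−y≈-1.863794; I≈-5.533938, D=e−e_prev≈0.189328; u=3/4·(-1.863794)+3/4·(-5.533938)+1/2·0.189328≈-5.453635; next y=1/5·(-1.136206)+1/4·(-5.453635)≈-1.590650
n=13: y≈-1.590650, sp=-3, e=sp−y≈-1.409350; I≈-6.943288, D=e−e_prev≈0.454444; u=3/4·(-1.409350)+3/4·(-6.943288)+1/2·0.454444≈-6.037257; next y=1/5·(-1.590650)+1/4·(-6.037257)≈-1.827444

0 2 4.000 0.000
1 2 2.500 1.000
2 2 4.100 0.825
3 2 4.164 1.190
4 2 4.776 1.279
5 3 7.020 1.450
6 3 6.577 2.045
7 3 7.574 2.053
8 -3 -4.213 2.304
9 -3 0.727 -0.592
10 -3 -3.838 0.063
11 -3 -3.787 -0.947
12 -3 -5.454 -1.136
13 -3 -6.037 -1.591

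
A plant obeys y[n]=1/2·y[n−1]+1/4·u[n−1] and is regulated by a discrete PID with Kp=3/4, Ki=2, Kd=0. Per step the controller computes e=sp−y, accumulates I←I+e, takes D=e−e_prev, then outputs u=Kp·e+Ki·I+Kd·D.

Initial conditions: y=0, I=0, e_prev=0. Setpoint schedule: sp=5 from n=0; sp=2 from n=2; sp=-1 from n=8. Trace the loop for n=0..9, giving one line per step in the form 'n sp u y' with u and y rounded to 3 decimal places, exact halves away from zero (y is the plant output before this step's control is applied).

(exact arithmetic carried between steps; '≈' marks a value shown rounded to 6 d.p. or computed from one; I and e_prev carry over from the previous line; the table rounds u and y to 3 d.p., halves away from zero)
n=0: y=0, sp=5, e=sp−y=5; I=5, D=e−e_prev=5; u=3/4·5+2·5+0·5=13.75; next y=1/2·0+1/4·13.75=3.4375
n=1: y=3.4375, sp=5, e=sp−y=1.5625; I=6.5625, D=e−e_prev=-3.4375; u=3/4·1.5625+2·6.5625+0·(-3.4375)=14.296875; next y=1/2·3.4375+1/4·14.296875≈5.292969
n=2: y≈5.292969, sp=2, e=sp−y≈-3.292969; I≈3.269531, D=e−e_prev≈-4.855469; u=3/4·(-3.292969)+2·3.269531+0·(-4.855469)≈4.069336; next y=1/2·5.292969+1/4·4.069336≈3.663818
n=3: y≈3.663818, sp=2, e=sp−y≈-1.663818; I≈1.605713, D=e−e_prev≈1.629150; u=3/4·(-1.663818)+2·1.605713+0·1.629150≈1.963562; next y=1/2·3.663818+1/4·1.963562≈2.322800
n=4: y≈2.322800, sp=2, e=sp−y≈-0.322800; I≈1.282913, D=e−e_prev≈1.341019; u=3/4·(-0.322800)+2·1.282913+0·1.341019≈2.323727; next y=1/2·2.322800+1/4·2.323727≈1.742332
n=5: y≈1.742332, sp=2, e=sp−y≈0.257668; I≈1.540582, D=e−e_prev≈0.580468; u=3/4·0.257668+2·1.540582+0·0.580468≈3.274415; next y=1/2·1.742332+1/4·3.274415≈1.689769
n=6: y≈1.689769, sp=2, e=sp−y≈0.310231; I≈1.850812, D=e−e_prev≈0.052562; u=3/4·0.310231+2·1.850812+0·0.052562≈3.934297; next y=1/2·1.689769+1/4·3.934297≈1.828459
n=7: y≈1.828459, sp=2, e=sp−y≈0.171541; I≈2.022353, D=e−e_prev≈-0.138690; u=3/4·0.171541+2·2.022353+0·(-0.138690)≈4.173362; next y=1/2·1.828459+1/4·4.173362≈1.957570
n=8: y≈1.957570, sp=-1, e=sp−y≈-2.957570; I≈-0.935217, D=e−e_prev≈-3.129111; u=3/4·(-2.957570)+2·(-0.935217)+0·(-3.129111)≈-4.088611; next y=1/2·1.957570+1/4·(-4.088611)≈-0.043368
n=9: y≈-0.043368, sp=-1, e=sp−y≈-0.956632; I≈-1.891849, D=e−e_prev≈2.000938; u=3/4·(-0.956632)+2·(-1.891849)+0·2.000938≈-4.501172; next y=1/2·(-0.043368)+1/4·(-4.501172)≈-1.146977

0 5 13.750 0.000
1 5 14.297 3.438
2 2 4.069 5.293
3 2 1.964 3.664
4 2 2.324 2.323
5 2 3.274 1.742
6 2 3.934 1.690
7 2 4.173 1.828
8 -1 -4.089 1.958
9 -1 -4.501 -0.043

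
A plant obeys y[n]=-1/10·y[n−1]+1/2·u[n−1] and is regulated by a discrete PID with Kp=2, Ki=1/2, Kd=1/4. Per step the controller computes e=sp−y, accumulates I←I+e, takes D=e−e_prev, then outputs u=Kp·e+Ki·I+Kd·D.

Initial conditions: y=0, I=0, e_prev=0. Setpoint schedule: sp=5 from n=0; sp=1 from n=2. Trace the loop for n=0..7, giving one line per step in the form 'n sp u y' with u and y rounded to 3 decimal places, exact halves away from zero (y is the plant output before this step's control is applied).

(exact arithmetic carried between steps; '≈' marks a value shown rounded to 6 d.p. or computed from one; I and e_prev carry over from the previous line; the table rounds u and y to 3 d.p., halves away from zero)
n=0: y=0, sp=5, e=sp−y=5; I=5, D=e−e_prev=5; u=2·5+1/2·5+1/4·5=13.75; next y=-1/10·0+1/2·13.75=6.875
n=1: y=6.875, sp=5, e=sp−y=-1.875; I=3.125, D=e−e_prev=-6.875; u=2·(-1.875)+1/2·3.125+1/4·(-6.875)=-3.90625; next y=-1/10·6.875+1/2·(-3.90625)=-2.640625
n=2: y=-2.640625, sp=1, e=sp−y=3.640625; I=6.765625, D=e−e_prev=5.515625; u=2·3.640625+1/2·6.765625+1/4·5.515625≈12.042969; next y=-1/10·(-2.640625)+1/2·12.042969≈6.285547
n=3: y≈6.285547, sp=1, e=sp−y≈-5.285547; I≈1.480078, D=e−e_prev≈-8.926172; u=2·(-5.285547)+1/2·1.480078+1/4·(-8.926172)≈-12.062598; next y=-1/10·6.285547+1/2·(-12.062598)≈-6.659854
n=4: y≈-6.659854, sp=1, e=sp−y≈7.659854; I≈9.139932, D=e−e_prev≈12.945400; u=2·7.659854+1/2·9.139932+1/4·12.945400≈23.126023; next y=-1/10·(-6.659854)+1/2·23.126023≈12.228997
n=5: y≈12.228997, sp=1, e=sp−y≈-11.228997; I≈-2.089065, D=e−e_prev≈-18.888850; u=2·(-11.228997)+1/2·(-2.089065)+1/4·(-18.888850)≈-28.224739; next y=-1/10·12.228997+1/2·(-28.224739)≈-15.335269
n=6: y≈-15.335269, sp=1, e=sp−y≈16.335269; I≈14.246204, D=e−e_prev≈27.564266; u=2·16.335269+1/2·14.246204+1/4·27.564266≈46.684707; next y=-1/10·(-15.335269)+1/2·46.684707≈24.875880
n=7: y≈24.875880, sp=1, e=sp−y≈-23.875880; I≈-9.629676, D=e−e_prev≈-40.211149; u=2·(-23.875880)+1/2·(-9.629676)+1/4·(-40.211149)≈-62.619386; next y=-1/10·24.875880+1/2·(-62.619386)≈-33.797281

0 5 13.750 0.000
1 5 -3.906 6.875
2 1 12.043 -2.641
3 1 -12.063 6.286
4 1 23.126 -6.660
5 1 -28.225 12.229
6 1 46.685 -15.335
7 1 -62.619 24.876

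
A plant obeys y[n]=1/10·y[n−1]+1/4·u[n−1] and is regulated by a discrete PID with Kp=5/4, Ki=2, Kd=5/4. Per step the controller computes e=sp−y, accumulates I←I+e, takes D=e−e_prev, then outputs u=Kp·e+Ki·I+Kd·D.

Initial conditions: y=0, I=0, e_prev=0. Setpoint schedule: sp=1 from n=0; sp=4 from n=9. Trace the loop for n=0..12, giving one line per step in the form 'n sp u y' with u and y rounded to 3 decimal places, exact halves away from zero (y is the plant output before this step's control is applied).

(exact arithmetic carried between steps; '≈' marks a value shown rounded to 6 d.p. or computed from one; I and e_prev carry over from the previous line; the table rounds u and y to 3 d.p., halves away from zero)
n=0: y=0, sp=1, e=sp−y=1; I=1, D=e−e_prev=1; u=5/4·1+2·1+5/4·1=4.5; next y=1/10·0+1/4·4.5=1.125
n=1: y=1.125, sp=1, e=sp−y=-0.125; I=0.875, D=e−e_prev=-1.125; u=5/4·(-0.125)+2·0.875+5/4·(-1.125)=0.1875; next y=1/10·1.125+1/4·0.1875=0.159375
n=2: y=0.159375, sp=1, e=sp−y=0.840625; I=1.715625, D=e−e_prev=0.965625; u=5/4·0.840625+2·1.715625+5/4·0.965625≈5.689063; next y=1/10·0.159375+1/4·5.689063≈1.438203
n=3: y≈1.438203, sp=1, e=sp−y≈-0.438203; I≈1.277422, D=e−e_prev≈-1.278828; u=5/4·(-0.438203)+2·1.277422+5/4·(-1.278828)≈0.408555; next y=1/10·1.438203+1/4·0.408555≈0.245959
n=4: y≈0.245959, sp=1, e=sp−y≈0.754041; I≈2.031463, D=e−e_prev≈1.192244; u=5/4·0.754041+2·2.031463+5/4·1.192244≈6.495782; next y=1/10·0.245959+1/4·6.495782≈1.648541
n=5: y≈1.648541, sp=1, e=sp−y≈-0.648541; I≈1.382921, D=e−e_prev≈-1.402582; u=5/4·(-0.648541)+2·1.382921+5/4·(-1.402582)≈0.201938; next y=1/10·1.648541+1/4·0.201938≈0.215339
n=6: y≈0.215339, sp=1, e=sp−y≈0.784661; I≈2.167583, D=e−e_prev≈1.433203; u=5/4·0.784661+2·2.167583+5/4·1.433203≈7.107496; next y=1/10·0.215339+1/4·7.107496≈1.798408
n=7: y≈1.798408, sp=1, e=sp−y≈-0.798408; I≈1.369175, D=e−e_prev≈-1.583069; u=5/4·(-0.798408)+2·1.369175+5/4·(-1.583069)≈-0.238496; next y=1/10·1.798408+1/4·(-0.238496)≈0.120217
n=8: y≈0.120217, sp=1, e=sp−y≈0.879783; I≈2.248958, D=e−e_prev≈1.678191; u=5/4·0.879783+2·2.248958+5/4·1.678191≈7.695385; next y=1/10·0.120217+1/4·7.695385≈1.935868
n=9: y≈1.935868, sp=4, e=sp−y≈2.064132; I≈4.313090, D=e−e_prev≈1.184349; u=5/4·2.064132+2·4.313090+5/4·1.184349≈12.686782; next y=1/10·1.935868+1/4·12.686782≈3.365282
n=10: y≈3.365282, sp=4, e=sp−y≈0.634718; I≈4.947808, D=e−e_prev≈-1.429415; u=5/4·0.634718+2·4.947808+5/4·(-1.429415)≈8.902245; next y=1/10·3.365282+1/4·8.902245≈2.562090
n=11: y≈2.562090, sp=4, e=sp−y≈1.437910; I≈6.385719, D=e−e_prev≈0.803193; u=5/4·1.437910+2·6.385719+5/4·0.803193≈15.572816; next y=1/10·2.562090+1/4·15.572816≈4.149413
n=12: y≈4.149413, sp=4, e=sp−y≈-0.149413; I≈6.236306, D=e−e_prev≈-1.587324; u=5/4·(-0.149413)+2·6.236306+5/4·(-1.587324)≈10.301690; next y=1/10·4.149413+1/4·10.301690≈2.990364

0 1 4.500 0.000
1 1 0.188 1.125
2 1 5.689 0.159
3 1 0.409 1.438
4 1 6.496 0.246
5 1 0.202 1.649
6 1 7.107 0.215
7 1 -0.238 1.798
8 1 7.695 0.120
9 4 12.687 1.936
10 4 8.902 3.365
11 4 15.573 2.562
12 4 10.302 4.149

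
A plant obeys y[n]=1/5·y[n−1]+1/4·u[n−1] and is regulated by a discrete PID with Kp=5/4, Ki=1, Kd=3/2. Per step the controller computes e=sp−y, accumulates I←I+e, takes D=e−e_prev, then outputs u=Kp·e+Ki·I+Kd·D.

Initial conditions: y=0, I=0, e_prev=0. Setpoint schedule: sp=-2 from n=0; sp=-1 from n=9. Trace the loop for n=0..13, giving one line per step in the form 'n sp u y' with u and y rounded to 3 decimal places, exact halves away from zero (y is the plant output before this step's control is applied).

0 -2 -7.500 0.000
1 -2 0.531 -1.875
2 -2 -8.529 -0.242
3 -2 -0.568 -2.181
4 -2 -9.305 -0.578
5 -2 -1.334 -2.442
6 -2 -9.763 -0.822
7 -2 -1.824 -2.605
8 -2 -9.999 -0.977
9 -1 1.613 -2.695
10 -1 -10.366 -0.136
11 -1 1.920 -2.619
12 -1 -9.842 -0.044
13 -1 2.160 -2.469

(exact arithmetic carried between steps; '≈' marks a value shown rounded to 6 d.p. or computed from one; I and e_prev carry over from the previous line; the table rounds u and y to 3 d.p., halves away from zero)
n=0: y=0, sp=-2, e=sp−y=-2; I=-2, D=e−e_prev=-2; u=5/4·(-2)+1·(-2)+3/2·(-2)=-7.5; next y=1/5·0+1/4·(-7.5)=-1.875
n=1: y=-1.875, sp=-2, e=sp−y=-0.125; I=-2.125, D=e−e_prev=1.875; u=5/4·(-0.125)+1·(-2.125)+3/2·1.875=0.53125; next y=1/5·(-1.875)+1/4·0.53125≈-0.242188
n=2: y≈-0.242188, sp=-2, e=sp−y≈-1.757813; I≈-3.882813, D=e−e_prev≈-1.632813; u=5/4·(-1.757813)+1·(-3.882813)+3/2·(-1.632813)≈-8.529297; next y=1/5·(-0.242188)+1/4·(-8.529297)≈-2.180762
n=3: y≈-2.180762, sp=-2, e=sp−y≈0.180762; I≈-3.702051, D=e−e_prev≈1.938574; u=5/4·0.180762+1·(-3.702051)+3/2·1.938574≈-0.568237; next y=1/5·(-2.180762)+1/4·(-0.568237)≈-0.578212
n=4: y≈-0.578212, sp=-2, e=sp−y≈-1.421788; I≈-5.123839, D=e−e_prev≈-1.602550; u=5/4·(-1.421788)+1·(-5.123839)+3/2·(-1.602550)≈-9.304900; next y=1/5·(-0.578212)+1/4·(-9.304900)≈-2.441867
n=5: y≈-2.441867, sp=-2, e=sp−y≈0.441867; I≈-4.681972, D=e−e_prev≈1.863656; u=5/4·0.441867+1·(-4.681972)+3/2·1.863656≈-1.334154; next y=1/5·(-2.441867)+1/4·(-1.334154)≈-0.821912
n=6: y≈-0.821912, sp=-2, e=sp−y≈-1.178088; I≈-5.860060, D=e−e_prev≈-1.619955; u=5/4·(-1.178088)+1·(-5.860060)+3/2·(-1.619955)≈-9.762602; next y=1/5·(-0.821912)+1/4·(-9.762602)≈-2.605033
n=7: y≈-2.605033, sp=-2, e=sp−y≈0.605033; I≈-5.255027, D=e−e_prev≈1.783121; u=5/4·0.605033+1·(-5.255027)+3/2·1.783121≈-1.824054; next y=1/5·(-2.605033)+1/4·(-1.824054)≈-0.977020
n=8: y≈-0.977020, sp=-2, e=sp−y≈-1.022980; I≈-6.278007, D=e−e_prev≈-1.628013; u=5/4·(-1.022980)+1·(-6.278007)+3/2·(-1.628013)≈-9.998751; next y=1/5·(-0.977020)+1/4·(-9.998751)≈-2.695092
n=9: y≈-2.695092, sp=-1, e=sp−y≈1.695092; I≈-4.582915, D=e−e_prev≈2.718072; u=5/4·1.695092+1·(-4.582915)+3/2·2.718072≈1.613057; next y=1/5·(-2.695092)+1/4·1.613057≈-0.135754
n=10: y≈-0.135754, sp=-1, e=sp−y≈-0.864246; I≈-5.447161, D=e−e_prev≈-2.559338; u=5/4·(-0.864246)+1·(-5.447161)+3/2·(-2.559338)≈-10.366475; next y=1/5·(-0.135754)+1/4·(-10.366475)≈-2.618770
n=11: y≈-2.618770, sp=-1, e=sp−y≈1.618770; I≈-3.828391, D=e−e_prev≈2.483015; u=5/4·1.618770+1·(-3.828391)+3/2·2.483015≈1.919594; next y=1/5·(-2.618770)+1/4·1.919594≈-0.043855
n=12: y≈-0.043855, sp=-1, e=sp−y≈-0.956145; I≈-4.784536, D=e−e_prev≈-2.574914; u=5/4·(-0.956145)+1·(-4.784536)+3/2·(-2.574914)≈-9.842088; next y=1/5·(-0.043855)+1/4·(-9.842088)≈-2.469293
n=13: y≈-2.469293, sp=-1, e=sp−y≈1.469293; I≈-3.315243, D=e−e_prev≈2.425438; u=5/4·1.469293+1·(-3.315243)+3/2·2.425438≈2.159530; next y=1/5·(-2.469293)+1/4·2.159530≈0.046024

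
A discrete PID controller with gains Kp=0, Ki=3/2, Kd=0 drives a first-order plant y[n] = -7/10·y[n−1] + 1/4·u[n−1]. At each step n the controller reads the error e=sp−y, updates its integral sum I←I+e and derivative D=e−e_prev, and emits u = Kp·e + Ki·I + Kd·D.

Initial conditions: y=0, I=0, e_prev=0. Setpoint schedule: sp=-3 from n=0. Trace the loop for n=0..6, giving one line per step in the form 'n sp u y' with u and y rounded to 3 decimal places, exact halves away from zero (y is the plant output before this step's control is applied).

(exact arithmetic carried between steps; '≈' marks a value shown rounded to 6 d.p. or computed from one; I and e_prev carry over from the previous line; the table rounds u and y to 3 d.p., halves away from zero)
n=0: y=0, sp=-3, e=sp−y=-3; I=-3, D=e−e_prev=-3; u=0·(-3)+3/2·(-3)+0·(-3)=-4.5; next y=-7/10·0+1/4·(-4.5)=-1.125
n=1: y=-1.125, sp=-3, e=sp−y=-1.875; I=-4.875, D=e−e_prev=1.125; u=0·(-1.875)+3/2·(-4.875)+0·1.125=-7.3125; next y=-7/10·(-1.125)+1/4·(-7.3125)=-1.040625
n=2: y=-1.040625, sp=-3, e=sp−y=-1.959375; I=-6.834375, D=e−e_prev=-0.084375; u=0·(-1.959375)+3/2·(-6.834375)+0·(-0.084375)≈-10.251563; next y=-7/10·(-1.040625)+1/4·(-10.251563)≈-1.834453
n=3: y≈-1.834453, sp=-3, e=sp−y≈-1.165547; I≈-7.999922, D=e−e_prev≈0.793828; u=0·(-1.165547)+3/2·(-7.999922)+0·0.793828≈-11.999883; next y=-7/10·(-1.834453)+1/4·(-11.999883)≈-1.715854
n=4: y≈-1.715854, sp=-3, e=sp−y≈-1.284146; I≈-9.284068, D=e−e_prev≈-0.118600; u=0·(-1.284146)+3/2·(-9.284068)+0·(-0.118600)≈-13.926103; next y=-7/10·(-1.715854)+1/4·(-13.926103)≈-2.280428
n=5: y≈-2.280428, sp=-3, e=sp−y≈-0.719572; I≈-10.003640, D=e−e_prev≈0.564575; u=0·(-0.719572)+3/2·(-10.003640)+0·0.564575≈-15.005460; next y=-7/10·(-2.280428)+1/4·(-15.005460)≈-2.155065
n=6: y≈-2.155065, sp=-3, e=sp−y≈-0.844935; I≈-10.848575, D=e−e_prev≈-0.125363; u=0·(-0.844935)+3/2·(-10.848575)+0·(-0.125363)≈-16.272862; next y=-7/10·(-2.155065)+1/4·(-16.272862)≈-2.559670

0 -3 -4.500 0.000
1 -3 -7.313 -1.125
2 -3 -10.252 -1.041
3 -3 -12.000 -1.834
4 -3 -13.926 -1.716
5 -3 -15.005 -2.280
6 -3 -16.273 -2.155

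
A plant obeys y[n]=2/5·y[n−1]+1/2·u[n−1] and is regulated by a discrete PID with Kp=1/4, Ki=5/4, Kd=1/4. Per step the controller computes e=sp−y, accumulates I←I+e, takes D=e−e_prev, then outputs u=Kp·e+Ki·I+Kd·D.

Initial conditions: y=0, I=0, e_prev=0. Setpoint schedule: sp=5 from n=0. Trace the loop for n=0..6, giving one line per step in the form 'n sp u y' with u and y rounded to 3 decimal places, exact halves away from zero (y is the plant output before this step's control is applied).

(exact arithmetic carried between steps; '≈' marks a value shown rounded to 6 d.p. or computed from one; I and e_prev carry over from the previous line; the table rounds u and y to 3 d.p., halves away from zero)
n=0: y=0, sp=5, e=sp−y=5; I=5, D=e−e_prev=5; u=1/4·5+5/4·5+1/4·5=8.75; next y=2/5·0+1/2·8.75=4.375
n=1: y=4.375, sp=5, e=sp−y=0.625; I=5.625, D=e−e_prev=-4.375; u=1/4·0.625+5/4·5.625+1/4·(-4.375)=6.09375; next y=2/5·4.375+1/2·6.09375=4.796875
n=2: y=4.796875, sp=5, e=sp−y=0.203125; I=5.828125, D=e−e_prev=-0.421875; u=1/4·0.203125+5/4·5.828125+1/4·(-0.421875)≈7.230469; next y=2/5·4.796875+1/2·7.230469≈5.533984
n=3: y≈5.533984, sp=5, e=sp−y≈-0.533984; I≈5.294141, D=e−e_prev≈-0.737109; u=1/4·(-0.533984)+5/4·5.294141+1/4·(-0.737109)≈6.299902; next y=2/5·5.533984+1/2·6.299902≈5.363545
n=4: y≈5.363545, sp=5, e=sp−y≈-0.363545; I≈4.930596, D=e−e_prev≈0.170439; u=1/4·(-0.363545)+5/4·4.930596+1/4·0.170439≈6.114968; next y=2/5·5.363545+1/2·6.114968≈5.202902
n=5: y≈5.202902, sp=5, e=sp−y≈-0.202902; I≈4.727694, D=e−e_prev≈0.160643; u=1/4·(-0.202902)+5/4·4.727694+1/4·0.160643≈5.899052; next y=2/5·5.202902+1/2·5.899052≈5.030687
n=6: y≈5.030687, sp=5, e=sp−y≈-0.030687; I≈4.697007, D=e−e_prev≈0.172215; u=1/4·(-0.030687)+5/4·4.697007+1/4·0.172215≈5.906640; next y=2/5·5.030687+1/2·5.906640≈4.965595

0 5 8.750 0.000
1 5 6.094 4.375
2 5 7.230 4.797
3 5 6.300 5.534
4 5 6.115 5.364
5 5 5.899 5.203
6 5 5.907 5.031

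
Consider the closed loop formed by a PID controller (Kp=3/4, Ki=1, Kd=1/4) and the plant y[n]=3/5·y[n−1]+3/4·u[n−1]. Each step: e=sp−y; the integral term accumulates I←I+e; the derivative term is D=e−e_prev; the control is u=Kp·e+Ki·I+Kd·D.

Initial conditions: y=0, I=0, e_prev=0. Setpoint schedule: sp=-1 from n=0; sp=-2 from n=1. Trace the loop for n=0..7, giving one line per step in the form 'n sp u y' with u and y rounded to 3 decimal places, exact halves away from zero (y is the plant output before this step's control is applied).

0 -1 -2.000 0.000
1 -2 -1.750 -1.500
2 -2 -0.950 -2.213
3 -2 -1.261 -2.040
4 -2 -0.919 -2.169
5 -2 -1.139 -1.991
6 -2 -0.988 -2.049
7 -2 -1.111 -1.970

(exact arithmetic carried between steps; '≈' marks a value shown rounded to 6 d.p. or computed from one; I and e_prev carry over from the previous line; the table rounds u and y to 3 d.p., halves away from zero)
n=0: y=0, sp=-1, e=sp−y=-1; I=-1, D=e−e_prev=-1; u=3/4·(-1)+1·(-1)+1/4·(-1)=-2; next y=3/5·0+3/4·(-2)=-1.5
n=1: y=-1.5, sp=-2, e=sp−y=-0.5; I=-1.5, D=e−e_prev=0.5; u=3/4·(-0.5)+1·(-1.5)+1/4·0.5=-1.75; next y=3/5·(-1.5)+3/4·(-1.75)=-2.2125
n=2: y=-2.2125, sp=-2, e=sp−y=0.2125; I=-1.2875, D=e−e_prev=0.7125; u=3/4·0.2125+1·(-1.2875)+1/4·0.7125=-0.95; next y=3/5·(-2.2125)+3/4·(-0.95)=-2.04
n=3: y=-2.04, sp=-2, e=sp−y=0.04; I=-1.2475, D=e−e_prev=-0.1725; u=3/4·0.04+1·(-1.2475)+1/4·(-0.1725)=-1.260625; next y=3/5·(-2.04)+3/4·(-1.260625)≈-2.169469
n=4: y≈-2.169469, sp=-2, e=sp−y≈0.169469; I≈-1.078031, D=e−e_prev≈0.129469; u=3/4·0.169469+1·(-1.078031)+1/4·0.129469≈-0.918563; next y=3/5·(-2.169469)+3/4·(-0.918563)≈-1.990603
n=5: y≈-1.990603, sp=-2, e=sp−y≈-0.009397; I≈-1.087428, D=e−e_prev≈-0.178866; u=3/4·(-0.009397)+1·(-1.087428)+1/4·(-0.178866)≈-1.139192; next y=3/5·(-1.990603)+3/4·(-1.139192)≈-2.048756
n=6: y≈-2.048756, sp=-2, e=sp−y≈0.048756; I≈-1.038672, D=e−e_prev≈0.058153; u=3/4·0.048756+1·(-1.038672)+1/4·0.058153≈-0.987567; next y=3/5·(-2.048756)+3/4·(-0.987567)≈-1.969929
n=7: y≈-1.969929, sp=-2, e=sp−y≈-0.030071; I≈-1.068743, D=e−e_prev≈-0.078827; u=3/4·(-0.030071)+1·(-1.068743)+1/4·(-0.078827)≈-1.111004; next y=3/5·(-1.969929)+3/4·(-1.111004)≈-2.015210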